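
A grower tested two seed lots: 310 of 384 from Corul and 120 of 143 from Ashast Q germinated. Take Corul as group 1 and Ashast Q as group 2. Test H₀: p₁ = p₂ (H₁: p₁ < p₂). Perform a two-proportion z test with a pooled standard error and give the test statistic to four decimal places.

p̂₁ = 310/384 ≈ 0.807292, p̂₂ = 120/143 ≈ 0.839161.
Pooled p̂ = (310+120)/(384+143) = 430/527 = 0.815939.
SE = √(0.150182 × 0.00959717) = 0.037965.
z = (0.807292 − 0.839161)/0.037965 = -0.031869/0.037965 = -0.8394.
p-value = P(Z < -0.839) ≈ 0.2006.

z = -0.8394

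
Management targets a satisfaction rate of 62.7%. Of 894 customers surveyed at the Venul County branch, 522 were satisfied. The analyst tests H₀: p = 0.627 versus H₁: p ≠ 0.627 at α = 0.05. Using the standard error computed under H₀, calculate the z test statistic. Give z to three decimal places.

z = -2.665

p̂ = 522/894 = 0.583893.
Standard error under H₀: √(0.627×0.373/894) = 0.016174.
z = (0.583893 − 0.627)/0.016174 = -0.043107/0.016174 = -2.665.
Two-sided p-value ≈ 2·Φ(−2.665) = 0.0077. With α = 0.05, reject H₀.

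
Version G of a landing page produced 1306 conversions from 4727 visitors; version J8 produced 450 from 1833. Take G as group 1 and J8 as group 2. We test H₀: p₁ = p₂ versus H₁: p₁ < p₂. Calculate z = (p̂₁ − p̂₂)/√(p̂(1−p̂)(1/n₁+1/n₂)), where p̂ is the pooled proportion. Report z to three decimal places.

p̂₁ = 1306/4727 ≈ 0.276285, p̂₂ = 450/1833 ≈ 0.245499.
Pooled p̂ = (1306+450)/(4727+1833) = 1756/6560 = 0.267683.
SE = √(0.196029 × 0.000757104) = 0.012183.
z = (0.276285 − 0.245499)/0.012183 = 0.030786/0.012183 = 2.527.

z = 2.527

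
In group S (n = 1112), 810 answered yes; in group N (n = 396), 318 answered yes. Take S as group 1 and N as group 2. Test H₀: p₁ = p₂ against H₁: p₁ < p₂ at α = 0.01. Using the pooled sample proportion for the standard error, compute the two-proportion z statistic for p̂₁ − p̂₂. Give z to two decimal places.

z = -2.94

p̂₁ = 810/1112 = 0.7284, p̂₂ = 318/396 = 0.8030.
Pooled p̂ = (810+318)/(1112+396) = 1128/1508 = 0.7480.
SE = √(p̂(1−p̂)(1/n₁+1/n₂)) = √(0.7480·0.2520·0.00342453) = √(0.000645493) = 0.0254.
z = (0.7284 − 0.8030)/0.0254 = -0.0746/0.0254 = -2.94.
p-value = P(Z < -2.937) ≈ 0.0017, so at α = 0.01 we reject H₀.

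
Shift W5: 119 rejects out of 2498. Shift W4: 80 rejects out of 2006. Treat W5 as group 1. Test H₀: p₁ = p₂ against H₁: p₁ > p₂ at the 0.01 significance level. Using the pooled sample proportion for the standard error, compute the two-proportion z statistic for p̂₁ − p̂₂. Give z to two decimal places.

p̂₁ = 119/2498 ≈ 0.04764, p̂₂ = 80/2006 ≈ 0.03988.
Pooled p̂ = (119+80)/(2498+2006) = 199/4504 = 0.04418.
SE = √(p̂(1−p̂)(1/n₁+1/n₂)) = √(0.04418·0.95582·0.000898825) = √(3.79581e-05) = 0.00616.
z = (0.04764 − 0.03988)/0.00616 = 0.00776/0.00616 = 1.26.
p-value = P(Z > 1.259) ≈ 0.1040, so at α = 0.01 we fail to reject H₀.

z = 1.26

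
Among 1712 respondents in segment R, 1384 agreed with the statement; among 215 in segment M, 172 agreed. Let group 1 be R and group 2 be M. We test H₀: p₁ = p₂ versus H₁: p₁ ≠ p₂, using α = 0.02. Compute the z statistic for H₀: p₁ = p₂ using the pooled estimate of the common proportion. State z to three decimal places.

z = 0.295

p̂₁ = 1384/1712 = 0.80841, p̂₂ = 172/215 = 0.80000.
Pooled p̂ = (1384+172)/(1712+215) = 1556/1927 = 0.80747.
SE = √(0.155461 × 0.00523527) = 0.02853.
z = (0.80841 − 0.80000)/0.02853 = 0.00841/0.02853 = 0.295.
p-value = 2·P(Z > 0.295) ≈ 0.7681. With α = 0.02, fail to reject H₀.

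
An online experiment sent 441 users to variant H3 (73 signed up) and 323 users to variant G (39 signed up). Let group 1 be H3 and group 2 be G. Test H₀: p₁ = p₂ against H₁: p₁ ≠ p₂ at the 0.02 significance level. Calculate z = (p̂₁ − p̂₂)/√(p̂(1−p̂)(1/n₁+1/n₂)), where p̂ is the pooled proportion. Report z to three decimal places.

z = 1.729

p̂₁ = 73/441 = 0.16553, p̂₂ = 39/323 = 0.12074.
Pooled p̂ = (73+39)/(441+323) = 112/764 = 0.14660.
SE = √(p̂(1−p̂)(1/n₁+1/n₂)) = √(0.14660·0.85340·0.00536355) = √(0.000671013) = 0.02590.
z = (0.16553 − 0.12074)/0.02590 = 0.04479/0.02590 = 1.729.
p-value = 2·P(Z > 1.729) ≈ 0.0838, so at α = 0.02 we fail to reject H₀.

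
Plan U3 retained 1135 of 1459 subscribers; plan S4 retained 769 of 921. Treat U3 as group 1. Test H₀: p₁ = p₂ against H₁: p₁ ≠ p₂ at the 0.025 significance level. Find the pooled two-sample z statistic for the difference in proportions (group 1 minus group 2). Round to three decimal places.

p̂₁ = 1135/1459 ≈ 0.777930, p̂₂ = 769/921 ≈ 0.834962.
Pooled p̂ = (1135+769)/(1459+921) = 1904/2380 = 0.800000.
SE = √(p̂(1−p̂)(1/n₁+1/n₂)) = √(0.800000·0.200000·0.00177118) = √(0.000283388) = 0.016834.
z = (0.777930 − 0.834962)/0.016834 = -0.057032/0.016834 = -3.388.
Two-sided p-value ≈ 2·Φ(−3.388) = 0.0007, so at α = 0.025 we reject H₀.

z = -3.388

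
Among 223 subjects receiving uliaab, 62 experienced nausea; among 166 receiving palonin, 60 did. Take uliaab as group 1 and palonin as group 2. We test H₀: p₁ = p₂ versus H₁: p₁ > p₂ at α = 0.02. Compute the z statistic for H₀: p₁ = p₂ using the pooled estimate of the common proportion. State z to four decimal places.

z = -1.7539

p̂₁ = 62/223 = 0.278027, p̂₂ = 60/166 = 0.361446.
Pooled p̂ = (62+60)/(223+166) = 122/389 = 0.313625.
SE = √(p̂(1−p̂)(1/n₁+1/n₂)) = √(0.313625·0.686375·0.0105084) = √(0.00226208) = 0.047561.
z = (0.278027 − 0.361446)/0.047561 = -0.083419/0.047561 = -1.7539.
p-value = P(Z > -1.754) ≈ 0.9603, so at α = 0.02 we fail to reject H₀.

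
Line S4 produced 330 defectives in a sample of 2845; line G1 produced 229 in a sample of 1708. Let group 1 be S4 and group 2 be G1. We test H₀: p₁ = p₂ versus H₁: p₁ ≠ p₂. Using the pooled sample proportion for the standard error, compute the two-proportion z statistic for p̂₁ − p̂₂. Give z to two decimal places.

p̂₁ = 330/2845 ≈ 0.11599, p̂₂ = 229/1708 ≈ 0.13407.
Pooled p̂ = (330+229)/(2845+1708) = 559/4553 = 0.12278.
SE = √(p̂(1−p̂)(1/n₁+1/n₂)) = √(0.12278·0.87722·0.000936974) = √(0.000100914) = 0.01005.
z = (0.11599 − 0.13407)/0.01005 = -0.01808/0.01005 = -1.80.
Two-sided p-value ≈ 2·Φ(−1.800) = 0.0719.

z = -1.80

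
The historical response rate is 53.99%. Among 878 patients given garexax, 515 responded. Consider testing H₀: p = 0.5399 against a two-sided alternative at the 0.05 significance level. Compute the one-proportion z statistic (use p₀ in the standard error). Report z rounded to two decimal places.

z = 2.77

p̂ = 515/878 = 0.58656.
SE = √(p₀(1−p₀)/n) = √(0.24841/878) = 0.01682.
z = (0.58656 − 0.5399)/0.01682 = 0.04666/0.01682 = 2.77.
Two-sided p-value ≈ 2·Φ(−2.774) = 0.0055, so at α = 0.05 we reject H₀.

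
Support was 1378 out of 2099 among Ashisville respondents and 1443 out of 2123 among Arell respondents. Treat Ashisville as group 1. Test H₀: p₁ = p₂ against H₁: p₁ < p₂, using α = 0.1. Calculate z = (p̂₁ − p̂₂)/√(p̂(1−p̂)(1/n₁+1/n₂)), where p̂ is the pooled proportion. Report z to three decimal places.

z = -1.600

p̂₁ = 1378/2099 ≈ 0.656503, p̂₂ = 1443/2123 ≈ 0.679699.
Pooled p̂ = (1378+1443)/(2099+2123) = 2821/4222 = 0.668167.
SE = √(0.22172 × 0.000947449) = 0.014494.
z = (0.656503 − 0.679699)/0.014494 = -0.023196/0.014494 = -1.600.
p-value = P(Z < -1.600) ≈ 0.0548, so at α = 0.1 we reject H₀.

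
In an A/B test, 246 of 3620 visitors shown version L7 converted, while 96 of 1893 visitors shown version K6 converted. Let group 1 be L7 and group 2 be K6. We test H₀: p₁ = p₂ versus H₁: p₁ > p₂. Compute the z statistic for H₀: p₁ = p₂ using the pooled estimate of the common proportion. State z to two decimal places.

z = 2.52

p̂₁ = 246/3620 = 0.06796, p̂₂ = 96/1893 = 0.05071.
Pooled p̂ = (246+96)/(3620+1893) = 342/5513 = 0.06204.
SE = √(p̂(1−p̂)(1/n₁+1/n₂)) = √(0.06204·0.93796·0.000804505) = √(4.68116e-05) = 0.00684.
z = (0.06796 − 0.05071)/0.00684 = 0.01725/0.00684 = 2.52.
p-value = P(Z > 2.520) ≈ 0.0059.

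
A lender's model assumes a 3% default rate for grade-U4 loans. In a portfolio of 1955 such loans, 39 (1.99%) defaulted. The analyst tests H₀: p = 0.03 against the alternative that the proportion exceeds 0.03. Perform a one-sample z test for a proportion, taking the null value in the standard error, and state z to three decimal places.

z = -2.605

p̂ = 39/1955 ≈ 0.019949.
Under H₀, SE = √(0.03·0.97/1955) = √(1.48849e-05) = 0.003858.
z = (0.019949 − 0.03)/0.003858 = -0.010051/0.003858 = -2.605.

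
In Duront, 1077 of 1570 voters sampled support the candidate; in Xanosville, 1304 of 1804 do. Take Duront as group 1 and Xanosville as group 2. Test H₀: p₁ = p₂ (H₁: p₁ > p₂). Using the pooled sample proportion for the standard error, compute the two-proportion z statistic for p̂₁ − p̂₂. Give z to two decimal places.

p̂₁ = 1077/1570 = 0.6860, p̂₂ = 1304/1804 = 0.7228.
Pooled p̂ = (1077+1304)/(1570+1804) = 2381/3374 = 0.7057.
SE = √(p̂(1−p̂)(1/n₁+1/n₂)) = √(0.7057·0.2943·0.00119127) = √(0.000247416) = 0.0157.
z = (0.6860 − 0.7228)/0.0157 = -0.0368/0.0157 = -2.34.

z = -2.34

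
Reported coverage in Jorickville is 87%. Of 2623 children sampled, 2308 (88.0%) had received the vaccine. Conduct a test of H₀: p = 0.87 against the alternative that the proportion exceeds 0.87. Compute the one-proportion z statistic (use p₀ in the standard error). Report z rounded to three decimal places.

z = 1.509

p̂ = 2308/2623 ≈ 0.879909.
SE = √(p₀(1−p₀)/n) = √(0.1131/2623) = 0.006566.
z = (0.879909 − 0.87)/0.006566 = 0.009909/0.006566 = 1.509.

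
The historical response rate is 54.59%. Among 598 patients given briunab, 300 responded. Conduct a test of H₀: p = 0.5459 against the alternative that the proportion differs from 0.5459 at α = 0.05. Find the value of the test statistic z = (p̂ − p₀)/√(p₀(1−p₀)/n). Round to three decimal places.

z = -2.172

p̂ = 300/598 ≈ 0.50167.
Standard error under H₀: √(0.5459×0.4541/598) = 0.02036.
z = (0.50167 − 0.5459)/0.02036 = -0.04423/0.02036 = -2.172.
Two-sided p-value ≈ 2·Φ(−2.172) = 0.0298. With α = 0.05, reject H₀.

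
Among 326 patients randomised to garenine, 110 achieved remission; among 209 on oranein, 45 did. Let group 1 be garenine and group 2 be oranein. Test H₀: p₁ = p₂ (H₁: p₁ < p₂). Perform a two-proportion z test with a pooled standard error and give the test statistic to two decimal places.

p̂₁ = 110/326 = 0.3374, p̂₂ = 45/209 = 0.2153.
Pooled p̂ = (110+45)/(326+209) = 155/535 = 0.2897.
SE = √(0.205782 × 0.00785217) = 0.0402.
z = (0.3374 − 0.2153)/0.0402 = 0.1221/0.0402 = 3.04.

z = 3.04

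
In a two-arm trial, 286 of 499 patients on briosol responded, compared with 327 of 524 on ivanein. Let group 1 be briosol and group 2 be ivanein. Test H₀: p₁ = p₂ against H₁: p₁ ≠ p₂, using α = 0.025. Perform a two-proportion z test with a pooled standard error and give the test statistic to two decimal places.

p̂₁ = 286/499 ≈ 0.5731, p̂₂ = 327/524 ≈ 0.6240.
Pooled p̂ = (286+327)/(499+524) = 613/1023 = 0.5992.
SE = √(0.240156 × 0.0039124) = 0.0307.
z = (0.5731 − 0.6240)/0.0307 = -0.0509/0.0307 = -1.66.
Two-sided p-value ≈ 2·Φ(−1.661) = 0.0968; since p > α = 0.025, fail to reject H₀.

z = -1.66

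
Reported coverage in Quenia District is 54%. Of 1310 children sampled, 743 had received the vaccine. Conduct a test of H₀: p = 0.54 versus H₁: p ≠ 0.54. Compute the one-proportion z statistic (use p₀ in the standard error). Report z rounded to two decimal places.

p̂ = 743/1310 = 0.5672.
Under H₀, SE = √(0.54·0.46/1310) = √(0.000189618) = 0.0138.
z = (0.5672 − 0.54)/0.0138 = 0.0272/0.0138 = 1.97.
Two-sided p-value ≈ 2·Φ(−1.974) = 0.0484.

z = 1.97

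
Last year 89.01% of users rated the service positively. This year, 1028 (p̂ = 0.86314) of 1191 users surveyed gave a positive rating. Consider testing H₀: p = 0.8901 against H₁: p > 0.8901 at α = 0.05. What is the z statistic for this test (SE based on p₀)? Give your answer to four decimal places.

p̂ = 1028/1191 ≈ 0.8631402.
Standard error under H₀: √(0.8901×0.1099/1191) = 0.0090628.
z = (0.8631402 − 0.8901)/0.0090628 = -0.0269598/0.0090628 = -2.9748.
p-value = P(Z > -2.975) ≈ 0.9985. With α = 0.05, fail to reject H₀.

z = -2.9748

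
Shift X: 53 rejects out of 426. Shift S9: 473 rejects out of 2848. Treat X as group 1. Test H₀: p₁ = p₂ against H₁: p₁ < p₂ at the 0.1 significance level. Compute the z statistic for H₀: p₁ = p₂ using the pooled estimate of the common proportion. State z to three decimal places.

z = -2.184

p̂₁ = 53/426 = 0.12441, p̂₂ = 473/2848 = 0.16608.
Pooled p̂ = (53+473)/(426+2848) = 526/3274 = 0.16066.
SE = √(0.134848 × 0.00269854) = 0.01908.
z = (0.12441 − 0.16608)/0.01908 = -0.04167/0.01908 = -2.184.
p-value = P(Z < -2.184) ≈ 0.0145. With α = 0.1, reject H₀.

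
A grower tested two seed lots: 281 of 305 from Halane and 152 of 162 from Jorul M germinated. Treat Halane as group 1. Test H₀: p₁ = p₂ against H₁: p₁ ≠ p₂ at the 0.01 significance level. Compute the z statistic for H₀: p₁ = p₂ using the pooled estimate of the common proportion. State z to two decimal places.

p̂₁ = 281/305 = 0.9213, p̂₂ = 152/162 = 0.9383.
Pooled p̂ = (281+152)/(305+162) = 433/467 = 0.9272.
SE = √(0.0675046 × 0.00945153) = 0.0253.
z = (0.9213 − 0.9383)/0.0253 = -0.0170/0.0253 = -0.67.
Two-sided p-value ≈ 2·Φ(−0.671) = 0.5019. With α = 0.01, fail to reject H₀.

z = -0.67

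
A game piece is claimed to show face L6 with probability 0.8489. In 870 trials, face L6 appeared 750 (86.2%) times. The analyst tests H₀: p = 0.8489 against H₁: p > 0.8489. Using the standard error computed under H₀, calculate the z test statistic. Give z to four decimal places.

z = 1.0846

p̂ = 750/870 = 0.862069.
Standard error under H₀: √(0.8489×0.1511/870) = 0.012142.
z = (0.862069 − 0.8489)/0.012142 = 0.013169/0.012142 = 1.0846.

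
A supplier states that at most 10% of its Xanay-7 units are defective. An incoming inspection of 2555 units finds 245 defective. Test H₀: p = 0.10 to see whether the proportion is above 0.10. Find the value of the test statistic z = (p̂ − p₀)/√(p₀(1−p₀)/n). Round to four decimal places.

z = -0.6924

p̂ = 245/2555 = 0.0958904.
Under H₀, SE = √(0.1·0.9/2555) = √(3.5225e-05) = 0.0059351.
z = (0.0958904 − 0.1)/0.0059351 = -0.0041096/0.0059351 = -0.6924.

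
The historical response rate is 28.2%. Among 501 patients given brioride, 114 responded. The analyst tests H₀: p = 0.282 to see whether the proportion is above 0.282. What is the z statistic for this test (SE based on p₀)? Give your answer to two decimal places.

p̂ = 114/501 = 0.2275.
SE = √(p₀(1−p₀)/n) = √(0.20248/501) = 0.0201.
z = (0.2275 − 0.282)/0.0201 = -0.0545/0.0201 = -2.71.
p-value = P(Z > -2.709) ≈ 0.9966.

z = -2.71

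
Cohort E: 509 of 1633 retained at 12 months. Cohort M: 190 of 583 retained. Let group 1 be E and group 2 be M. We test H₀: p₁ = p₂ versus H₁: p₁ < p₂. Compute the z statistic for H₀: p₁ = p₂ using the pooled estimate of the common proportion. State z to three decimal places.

p̂₁ = 509/1633 = 0.311696, p̂₂ = 190/583 = 0.325901.
Pooled p̂ = (509+190)/(1633+583) = 699/2216 = 0.315433.
SE = √(p̂(1−p̂)(1/n₁+1/n₂)) = √(0.315433·0.684567·0.00232764) = √(0.000502618) = 0.022419.
z = (0.311696 − 0.325901)/0.022419 = -0.014205/0.022419 = -0.634.
p-value = P(Z < -0.634) ≈ 0.2632.

z = -0.634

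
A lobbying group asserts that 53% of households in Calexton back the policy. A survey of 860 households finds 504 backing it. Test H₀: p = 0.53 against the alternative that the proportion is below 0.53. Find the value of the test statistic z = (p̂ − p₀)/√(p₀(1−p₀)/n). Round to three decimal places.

z = 3.293

p̂ = 504/860 ≈ 0.58605.
Under H₀, SE = √(0.53·0.47/860) = √(0.000289651) = 0.01702.
z = (0.58605 − 0.53)/0.01702 = 0.05605/0.01702 = 3.293.
p-value = P(Z < 3.293) ≈ 0.9995.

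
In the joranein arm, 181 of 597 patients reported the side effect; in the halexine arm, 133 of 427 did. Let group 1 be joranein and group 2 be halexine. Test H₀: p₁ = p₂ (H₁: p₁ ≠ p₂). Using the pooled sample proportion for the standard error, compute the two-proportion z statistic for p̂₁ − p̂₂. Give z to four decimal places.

p̂₁ = 181/597 = 0.3031826, p̂₂ = 133/427 = 0.3114754.
Pooled p̂ = (181+133)/(597+427) = 314/1024 = 0.3066406.
SE = √(p̂(1−p̂)(1/n₁+1/n₂)) = √(0.3066406·0.6933594·0.00401696) = √(0.000854055) = 0.0292242.
z = (0.3031826 − 0.3114754)/0.0292242 = -0.0082928/0.0292242 = -0.2838.
p-value = 2·P(Z > 0.284) ≈ 0.7766.

z = -0.2838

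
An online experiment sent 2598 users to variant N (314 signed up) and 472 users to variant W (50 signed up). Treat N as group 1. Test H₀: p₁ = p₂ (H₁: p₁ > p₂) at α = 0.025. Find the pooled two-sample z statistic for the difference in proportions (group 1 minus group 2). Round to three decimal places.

p̂₁ = 314/2598 ≈ 0.12086, p̂₂ = 50/472 ≈ 0.10593.
Pooled p̂ = (314+50)/(2598+472) = 364/3070 = 0.11857.
SE = √(p̂(1−p̂)(1/n₁+1/n₂)) = √(0.11857·0.88143·0.00250356) = √(0.000261643) = 0.01618.
z = (0.12086 − 0.10593)/0.01618 = 0.01493/0.01618 = 0.923.
p-value = P(Z > 0.923) ≈ 0.1780; since p > α = 0.025, fail to reject H₀.

z = 0.923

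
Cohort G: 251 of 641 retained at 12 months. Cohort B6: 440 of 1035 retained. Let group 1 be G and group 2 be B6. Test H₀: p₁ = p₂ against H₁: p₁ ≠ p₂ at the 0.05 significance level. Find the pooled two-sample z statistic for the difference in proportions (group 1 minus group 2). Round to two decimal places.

z = -1.36

p̂₁ = 251/641 = 0.3916, p̂₂ = 440/1035 = 0.4251.
Pooled p̂ = (251+440)/(641+1035) = 691/1676 = 0.4123.
SE = √(0.242307 × 0.00252625) = 0.0247.
z = (0.3916 − 0.4251)/0.0247 = -0.0335/0.0247 = -1.36.
Two-sided p-value ≈ 2·Φ(−1.356) = 0.1752; since p > α = 0.05, fail to reject H₀.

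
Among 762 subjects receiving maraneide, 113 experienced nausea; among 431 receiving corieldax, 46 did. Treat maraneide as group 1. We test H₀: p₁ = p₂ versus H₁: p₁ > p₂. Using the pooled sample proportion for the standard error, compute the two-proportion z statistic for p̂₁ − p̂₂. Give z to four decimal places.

p̂₁ = 113/762 ≈ 0.148294, p̂₂ = 46/431 ≈ 0.106729.
Pooled p̂ = (113+46)/(762+431) = 159/1193 = 0.133277.
SE = √(0.115515 × 0.00363252) = 0.020484.
z = (0.148294 − 0.106729)/0.020484 = 0.041565/0.020484 = 2.0291.
p-value = P(Z > 2.029) ≈ 0.0212.

z = 2.0291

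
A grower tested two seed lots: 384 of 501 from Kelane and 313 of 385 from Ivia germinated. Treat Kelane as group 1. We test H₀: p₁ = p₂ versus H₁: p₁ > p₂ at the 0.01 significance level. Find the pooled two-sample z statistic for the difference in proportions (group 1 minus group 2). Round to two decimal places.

p̂₁ = 384/501 = 0.76647, p̂₂ = 313/385 = 0.81299.
Pooled p̂ = (384+313)/(501+385) = 697/886 = 0.78668.
SE = √(p̂(1−p̂)(1/n₁+1/n₂)) = √(0.78668·0.21332·0.00459341) = √(0.000770837) = 0.02776.
z = (0.76647 − 0.81299)/0.02776 = -0.04652/0.02776 = -1.68.
p-value = P(Z > -1.676) ≈ 0.9531. With α = 0.01, fail to reject H₀.

z = -1.68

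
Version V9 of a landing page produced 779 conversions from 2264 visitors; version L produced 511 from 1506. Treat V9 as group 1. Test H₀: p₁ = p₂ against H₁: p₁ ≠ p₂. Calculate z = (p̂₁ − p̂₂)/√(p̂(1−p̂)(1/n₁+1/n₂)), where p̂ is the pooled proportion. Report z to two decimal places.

p̂₁ = 779/2264 ≈ 0.3441, p̂₂ = 511/1506 ≈ 0.3393.
Pooled p̂ = (779+511)/(2264+1506) = 1290/3770 = 0.3422.
SE = √(0.225091 × 0.00110571) = 0.0158.
z = (0.3441 − 0.3393)/0.0158 = 0.0048/0.0158 = 0.30.
Two-sided p-value ≈ 2·Φ(−0.302) = 0.7623.

z = 0.30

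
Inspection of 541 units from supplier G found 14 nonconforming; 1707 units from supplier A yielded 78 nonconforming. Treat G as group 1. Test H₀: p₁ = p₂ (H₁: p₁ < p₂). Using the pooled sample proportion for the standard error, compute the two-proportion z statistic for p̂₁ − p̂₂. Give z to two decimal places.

p̂₁ = 14/541 ≈ 0.02588, p̂₂ = 78/1707 ≈ 0.04569.
Pooled p̂ = (14+78)/(541+1707) = 92/2248 = 0.04093.
SE = √(0.0392504 × 0.00243425) = 0.00977.
z = (0.02588 − 0.04569)/0.00977 = -0.01981/0.00977 = -2.03.
p-value = P(Z < -2.027) ≈ 0.0213.

z = -2.03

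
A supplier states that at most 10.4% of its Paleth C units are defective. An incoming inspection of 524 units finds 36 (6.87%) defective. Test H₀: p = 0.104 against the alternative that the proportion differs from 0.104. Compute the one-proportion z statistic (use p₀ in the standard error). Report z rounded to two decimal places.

z = -2.65

p̂ = 36/524 = 0.0687.
SE = √(p₀(1−p₀)/n) = √(0.093184/524) = 0.0133.
z = (0.0687 − 0.104)/0.0133 = -0.0353/0.0133 = -2.65.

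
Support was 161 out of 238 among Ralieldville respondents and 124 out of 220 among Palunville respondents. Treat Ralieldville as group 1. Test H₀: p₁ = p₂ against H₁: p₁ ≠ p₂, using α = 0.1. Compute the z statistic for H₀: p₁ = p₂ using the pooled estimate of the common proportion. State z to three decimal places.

z = 2.488

p̂₁ = 161/238 = 0.676471, p̂₂ = 124/220 = 0.563636.
Pooled p̂ = (161+124)/(238+220) = 285/458 = 0.622271.
SE = √(p̂(1−p̂)(1/n₁+1/n₂)) = √(0.622271·0.377729·0.00874714) = √(0.00205601) = 0.045343.
z = (0.676471 − 0.563636)/0.045343 = 0.112835/0.045343 = 2.488.
Two-sided p-value ≈ 2·Φ(−2.488) = 0.0128, so at α = 0.1 we reject H₀.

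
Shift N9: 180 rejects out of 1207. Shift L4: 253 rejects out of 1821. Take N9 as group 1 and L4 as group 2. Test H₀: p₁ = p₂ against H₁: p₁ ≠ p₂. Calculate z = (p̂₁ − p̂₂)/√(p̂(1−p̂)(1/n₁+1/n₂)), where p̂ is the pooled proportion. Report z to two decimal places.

z = 0.78

p̂₁ = 180/1207 ≈ 0.1491, p̂₂ = 253/1821 ≈ 0.1389.
Pooled p̂ = (180+253)/(1207+1821) = 433/3028 = 0.1430.
SE = √(p̂(1−p̂)(1/n₁+1/n₂)) = √(0.1430·0.8570·0.00137765) = √(0.000168831) = 0.0130.
z = (0.1491 − 0.1389)/0.0130 = 0.0102/0.0130 = 0.78.
p-value = 2·P(Z > 0.785) ≈ 0.4327.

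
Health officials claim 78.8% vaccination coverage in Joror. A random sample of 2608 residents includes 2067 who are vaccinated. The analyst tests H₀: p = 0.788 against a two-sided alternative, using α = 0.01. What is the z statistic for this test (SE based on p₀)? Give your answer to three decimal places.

p̂ = 2067/2608 = 0.79256.
SE = √(p₀(1−p₀)/n) = √(0.16706/2608) = 0.00800.
z = (0.79256 − 0.788)/0.00800 = 0.00456/0.00800 = 0.570.
Two-sided p-value ≈ 2·Φ(−0.570) = 0.5687. With α = 0.01, fail to reject H₀.

z = 0.570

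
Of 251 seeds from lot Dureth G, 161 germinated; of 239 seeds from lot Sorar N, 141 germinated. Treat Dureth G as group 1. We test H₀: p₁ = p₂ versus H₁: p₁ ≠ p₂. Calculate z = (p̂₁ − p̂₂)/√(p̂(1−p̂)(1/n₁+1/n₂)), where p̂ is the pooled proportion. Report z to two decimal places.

p̂₁ = 161/251 ≈ 0.6414, p̂₂ = 141/239 ≈ 0.5900.
Pooled p̂ = (161+141)/(251+239) = 302/490 = 0.6163.
SE = √(p̂(1−p̂)(1/n₁+1/n₂)) = √(0.6163·0.3837·0.00816816) = √(0.00193151) = 0.0439.
z = (0.6414 − 0.5900)/0.0439 = 0.0514/0.0439 = 1.17.

z = 1.17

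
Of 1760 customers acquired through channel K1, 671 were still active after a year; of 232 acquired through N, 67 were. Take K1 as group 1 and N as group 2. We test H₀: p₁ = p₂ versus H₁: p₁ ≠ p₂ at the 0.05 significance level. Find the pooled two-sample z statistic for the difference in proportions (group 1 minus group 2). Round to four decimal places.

p̂₁ = 671/1760 ≈ 0.381250, p̂₂ = 67/232 ≈ 0.288793.
Pooled p̂ = (671+67)/(1760+232) = 738/1992 = 0.370482.
SE = √(p̂(1−p̂)(1/n₁+1/n₂)) = √(0.370482·0.629518·0.00487853) = √(0.00113779) = 0.033731.
z = (0.381250 − 0.288793)/0.033731 = 0.092457/0.033731 = 2.7410.
p-value = 2·P(Z > 2.741) ≈ 0.0061; since p < α = 0.05, reject H₀.

z = 2.7410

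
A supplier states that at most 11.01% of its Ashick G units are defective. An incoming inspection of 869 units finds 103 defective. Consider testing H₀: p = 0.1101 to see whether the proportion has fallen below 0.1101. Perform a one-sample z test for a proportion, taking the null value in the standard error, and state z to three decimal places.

z = 0.794

p̂ = 103/869 = 0.11853.
Standard error under H₀: √(0.1101×0.8899/869) = 0.01062.
z = (0.11853 − 0.1101)/0.01062 = 0.00843/0.01062 = 0.794.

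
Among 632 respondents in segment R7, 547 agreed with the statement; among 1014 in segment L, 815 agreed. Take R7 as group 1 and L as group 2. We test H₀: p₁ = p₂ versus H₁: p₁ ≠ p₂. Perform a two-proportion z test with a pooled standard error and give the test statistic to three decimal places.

p̂₁ = 547/632 ≈ 0.86551, p̂₂ = 815/1014 ≈ 0.80375.
Pooled p̂ = (547+815)/(632+1014) = 1362/1646 = 0.82746.
SE = √(0.14277 × 0.00256847) = 0.01915.
z = (0.86551 − 0.80375)/0.01915 = 0.06176/0.01915 = 3.225.
p-value = 2·P(Z > 3.225) ≈ 0.0013.

z = 3.225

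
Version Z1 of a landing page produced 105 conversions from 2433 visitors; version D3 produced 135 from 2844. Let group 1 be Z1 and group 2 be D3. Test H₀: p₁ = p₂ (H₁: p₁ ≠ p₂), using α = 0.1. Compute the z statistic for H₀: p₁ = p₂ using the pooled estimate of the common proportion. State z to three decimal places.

z = -0.749

p̂₁ = 105/2433 = 0.043157, p̂₂ = 135/2844 = 0.047468.
Pooled p̂ = (105+135)/(2433+2844) = 240/5277 = 0.045480.
SE = √(0.0434119 × 0.000762633) = 0.005754.
z = (0.043157 − 0.047468)/0.005754 = -0.004311/0.005754 = -0.749.
Two-sided p-value ≈ 2·Φ(−0.749) = 0.4536; since p > α = 0.1, fail to reject H₀.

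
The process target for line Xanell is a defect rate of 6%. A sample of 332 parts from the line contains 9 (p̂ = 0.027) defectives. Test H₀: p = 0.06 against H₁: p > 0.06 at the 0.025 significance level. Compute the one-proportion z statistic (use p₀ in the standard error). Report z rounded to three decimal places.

z = -2.524

p̂ = 9/332 = 0.02711.
SE = √(p₀(1−p₀)/n) = √(0.0564/332) = 0.01303.
z = (0.02711 − 0.06)/0.01303 = -0.03289/0.01303 = -2.524.
p-value = P(Z > -2.524) ≈ 0.9942, so at α = 0.025 we fail to reject H₀.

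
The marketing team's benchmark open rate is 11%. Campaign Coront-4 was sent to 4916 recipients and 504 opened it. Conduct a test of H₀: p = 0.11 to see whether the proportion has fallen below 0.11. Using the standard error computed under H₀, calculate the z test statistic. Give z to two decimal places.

z = -1.68

p̂ = 504/4916 = 0.10252.
Standard error under H₀: √(0.11×0.89/4916) = 0.00446.
z = (0.10252 − 0.11)/0.00446 = -0.00748/0.00446 = -1.68.
p-value = P(Z < -1.676) ≈ 0.0469.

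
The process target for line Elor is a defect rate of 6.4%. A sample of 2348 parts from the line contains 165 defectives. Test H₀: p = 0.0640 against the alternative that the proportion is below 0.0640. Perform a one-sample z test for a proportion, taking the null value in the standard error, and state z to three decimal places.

z = 1.242

p̂ = 165/2348 = 0.07027.
Standard error under H₀: √(0.064×0.936/2348) = 0.00505.
z = (0.07027 − 0.064)/0.00505 = 0.00627/0.00505 = 1.242.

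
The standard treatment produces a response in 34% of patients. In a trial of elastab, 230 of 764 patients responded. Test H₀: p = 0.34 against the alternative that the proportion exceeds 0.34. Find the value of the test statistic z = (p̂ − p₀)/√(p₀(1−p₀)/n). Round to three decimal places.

z = -2.273

p̂ = 230/764 = 0.301047.
Under H₀, SE = √(0.34·0.66/764) = √(0.000293717) = 0.017138.
z = (0.301047 − 0.34)/0.017138 = -0.038953/0.017138 = -2.273.
p-value = P(Z > -2.273) ≈ 0.9885.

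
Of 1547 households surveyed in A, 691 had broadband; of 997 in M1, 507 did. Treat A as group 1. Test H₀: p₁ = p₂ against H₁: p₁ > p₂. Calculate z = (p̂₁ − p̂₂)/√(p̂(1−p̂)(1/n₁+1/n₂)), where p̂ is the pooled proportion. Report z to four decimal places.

p̂₁ = 691/1547 = 0.4466710, p̂₂ = 507/997 = 0.5085256.
Pooled p̂ = (691+507)/(1547+997) = 1198/2544 = 0.4709119.
SE = √(0.249154 × 0.00164942) = 0.0202721.
z = (0.4466710 − 0.5085256)/0.0202721 = -0.0618546/0.0202721 = -3.0512.
p-value = P(Z > -3.051) ≈ 0.9989.

z = -3.0512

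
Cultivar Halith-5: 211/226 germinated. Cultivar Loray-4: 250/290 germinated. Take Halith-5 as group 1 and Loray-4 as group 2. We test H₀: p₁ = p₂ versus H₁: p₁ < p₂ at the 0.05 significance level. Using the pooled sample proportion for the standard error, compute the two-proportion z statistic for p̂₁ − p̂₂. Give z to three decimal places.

p̂₁ = 211/226 ≈ 0.933628, p̂₂ = 250/290 ≈ 0.862069.
Pooled p̂ = (211+250)/(226+290) = 461/516 = 0.893411.
SE = √(0.0952279 × 0.00787305) = 0.027381.
z = (0.933628 − 0.862069)/0.027381 = 0.071559/0.027381 = 2.613.
p-value = P(Z < 2.613) ≈ 0.9955. With α = 0.05, fail to reject H₀.

z = 2.613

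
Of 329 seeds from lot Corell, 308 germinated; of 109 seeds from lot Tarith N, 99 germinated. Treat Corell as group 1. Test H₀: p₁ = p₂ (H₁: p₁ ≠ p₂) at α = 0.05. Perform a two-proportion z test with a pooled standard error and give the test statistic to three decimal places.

p̂₁ = 308/329 ≈ 0.93617, p̂₂ = 99/109 ≈ 0.90826.
Pooled p̂ = (308+99)/(329+109) = 407/438 = 0.92922.
SE = √(p̂(1−p̂)(1/n₁+1/n₂)) = √(0.92922·0.07078·0.0122138) = √(0.000803266) = 0.02834.
z = (0.93617 − 0.90826)/0.02834 = 0.02791/0.02834 = 0.985.
p-value = 2·P(Z > 0.985) ≈ 0.3247, so at α = 0.05 we fail to reject H₀.

z = 0.985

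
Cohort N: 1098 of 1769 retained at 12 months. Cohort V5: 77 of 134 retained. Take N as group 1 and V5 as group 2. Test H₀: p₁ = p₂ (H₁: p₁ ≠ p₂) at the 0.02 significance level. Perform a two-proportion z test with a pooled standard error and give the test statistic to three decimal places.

z = 1.058

p̂₁ = 1098/1769 = 0.62069, p̂₂ = 77/134 = 0.57463.
Pooled p̂ = (1098+77)/(1769+134) = 1175/1903 = 0.61745.
SE = √(0.236206 × 0.00802798) = 0.04355.
z = (0.62069 − 0.57463)/0.04355 = 0.04606/0.04355 = 1.058.
Two-sided p-value ≈ 2·Φ(−1.058) = 0.2901. With α = 0.02, fail to reject H₀.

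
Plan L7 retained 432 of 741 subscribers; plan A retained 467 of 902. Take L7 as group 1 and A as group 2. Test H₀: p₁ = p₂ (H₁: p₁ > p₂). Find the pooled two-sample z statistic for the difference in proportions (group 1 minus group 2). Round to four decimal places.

p̂₁ = 432/741 = 0.5829960, p̂₂ = 467/902 = 0.5177384.
Pooled p̂ = (432+467)/(741+902) = 899/1643 = 0.5471698.
SE = √(p̂(1−p̂)(1/n₁+1/n₂)) = √(0.5471698·0.4528302·0.00245818) = √(0.000609074) = 0.0246794.
z = (0.5829960 − 0.5177384)/0.0246794 = 0.0652576/0.0246794 = 2.6442.

z = 2.6442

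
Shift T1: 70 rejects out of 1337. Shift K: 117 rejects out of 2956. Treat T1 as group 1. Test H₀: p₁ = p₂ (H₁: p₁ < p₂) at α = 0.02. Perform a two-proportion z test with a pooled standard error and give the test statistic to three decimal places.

z = 1.899

p̂₁ = 70/1337 = 0.05236, p̂₂ = 117/2956 = 0.03958.
Pooled p̂ = (70+117)/(1337+2956) = 187/4293 = 0.04356.
SE = √(0.0416619 × 0.00108624) = 0.00673.
z = (0.05236 − 0.03958)/0.00673 = 0.01278/0.00673 = 1.899.
p-value = P(Z < 1.899) ≈ 0.9712. With α = 0.02, fail to reject H₀.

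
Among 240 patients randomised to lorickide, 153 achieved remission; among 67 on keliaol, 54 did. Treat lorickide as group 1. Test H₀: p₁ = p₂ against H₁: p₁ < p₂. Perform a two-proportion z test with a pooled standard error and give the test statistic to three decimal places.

p̂₁ = 153/240 = 0.63750, p̂₂ = 54/67 = 0.80597.
Pooled p̂ = (153+54)/(240+67) = 207/307 = 0.67427.
SE = √(p̂(1−p̂)(1/n₁+1/n₂)) = √(0.67427·0.32573·0.019092) = √(0.0041932) = 0.06475.
z = (0.63750 − 0.80597)/0.06475 = -0.16847/0.06475 = -2.602.
p-value = P(Z < -2.602) ≈ 0.0046.

z = -2.602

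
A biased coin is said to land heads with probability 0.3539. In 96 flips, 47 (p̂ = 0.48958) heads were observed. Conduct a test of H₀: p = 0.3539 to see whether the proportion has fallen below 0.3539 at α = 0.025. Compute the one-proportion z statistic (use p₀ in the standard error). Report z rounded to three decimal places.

p̂ = 47/96 = 0.48958.
Standard error under H₀: √(0.3539×0.6461/96) = 0.04880.
z = (0.48958 − 0.3539)/0.04880 = 0.13568/0.04880 = 2.780.
p-value = P(Z < 2.780) ≈ 0.9973; since p > α = 0.025, fail to reject H₀.

z = 2.780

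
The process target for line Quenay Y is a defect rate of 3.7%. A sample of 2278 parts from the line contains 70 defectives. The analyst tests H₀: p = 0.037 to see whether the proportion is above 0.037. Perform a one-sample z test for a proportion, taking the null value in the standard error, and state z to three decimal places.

z = -1.586

p̂ = 70/2278 ≈ 0.030729.
SE = √(p₀(1−p₀)/n) = √(0.035631/2278) = 0.003955.
z = (0.030729 − 0.037)/0.003955 = -0.006271/0.003955 = -1.586.
p-value = P(Z > -1.586) ≈ 0.9436.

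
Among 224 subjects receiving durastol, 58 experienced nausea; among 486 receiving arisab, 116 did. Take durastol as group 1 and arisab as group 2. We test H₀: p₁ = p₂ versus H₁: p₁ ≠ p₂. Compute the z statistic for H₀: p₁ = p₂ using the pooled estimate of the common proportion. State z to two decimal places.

p̂₁ = 58/224 ≈ 0.2589, p̂₂ = 116/486 ≈ 0.2387.
Pooled p̂ = (58+116)/(224+486) = 174/710 = 0.2451.
SE = √(p̂(1−p̂)(1/n₁+1/n₂)) = √(0.2451·0.7549·0.0065219) = √(0.00120662) = 0.0347.
z = (0.2589 − 0.2387)/0.0347 = 0.0202/0.0347 = 0.58.
Two-sided p-value ≈ 2·Φ(−0.583) = 0.5600.

z = 0.58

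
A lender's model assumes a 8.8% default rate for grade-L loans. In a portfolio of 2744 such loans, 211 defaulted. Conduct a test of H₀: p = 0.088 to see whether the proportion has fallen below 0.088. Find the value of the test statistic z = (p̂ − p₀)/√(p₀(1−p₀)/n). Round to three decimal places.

p̂ = 211/2744 ≈ 0.076895.
Under H₀, SE = √(0.088·0.912/2744) = √(2.92478e-05) = 0.005408.
z = (0.076895 − 0.088)/0.005408 = -0.011105/0.005408 = -2.053.
p-value = P(Z < -2.053) ≈ 0.0200.

z = -2.053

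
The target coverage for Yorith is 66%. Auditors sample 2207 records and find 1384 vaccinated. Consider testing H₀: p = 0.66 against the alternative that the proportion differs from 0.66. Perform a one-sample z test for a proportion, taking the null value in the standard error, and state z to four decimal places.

p̂ = 1384/2207 = 0.6270956.
Standard error under H₀: √(0.66×0.34/2207) = 0.0100835.
z = (0.6270956 − 0.66)/0.0100835 = -0.0329044/0.0100835 = -3.2632.
p-value = 2·P(Z > 3.263) ≈ 0.0011.

z = -3.2632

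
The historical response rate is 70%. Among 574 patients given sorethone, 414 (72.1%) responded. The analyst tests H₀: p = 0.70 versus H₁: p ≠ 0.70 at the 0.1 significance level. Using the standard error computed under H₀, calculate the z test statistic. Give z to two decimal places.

z = 1.11

p̂ = 414/574 = 0.72125.
Under H₀, SE = √(0.7·0.3/574) = √(0.000365854) = 0.01913.
z = (0.72125 − 0.7)/0.01913 = 0.02125/0.01913 = 1.11.
p-value = 2·P(Z > 1.111) ≈ 0.2665; since p > α = 0.1, fail to reject H₀.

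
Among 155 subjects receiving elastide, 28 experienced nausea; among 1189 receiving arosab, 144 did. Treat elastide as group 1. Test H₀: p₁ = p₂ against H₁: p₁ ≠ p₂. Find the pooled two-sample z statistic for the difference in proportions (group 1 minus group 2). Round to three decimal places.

z = 2.087

p̂₁ = 28/155 = 0.18065, p̂₂ = 144/1189 = 0.12111.
Pooled p̂ = (28+144)/(155+1189) = 172/1344 = 0.12798.
SE = √(p̂(1−p̂)(1/n₁+1/n₂)) = √(0.12798·0.87202·0.00729266) = √(0.000813848) = 0.02853.
z = (0.18065 − 0.12111)/0.02853 = 0.05954/0.02853 = 2.087.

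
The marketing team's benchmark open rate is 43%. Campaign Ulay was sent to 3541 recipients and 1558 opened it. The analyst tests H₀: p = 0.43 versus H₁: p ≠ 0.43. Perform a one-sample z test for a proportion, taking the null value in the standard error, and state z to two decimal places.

p̂ = 1558/3541 ≈ 0.4400.
Under H₀, SE = √(0.43·0.57/3541) = √(6.92177e-05) = 0.0083.
z = (0.4400 − 0.43)/0.0083 = 0.0100/0.0083 = 1.20.

z = 1.20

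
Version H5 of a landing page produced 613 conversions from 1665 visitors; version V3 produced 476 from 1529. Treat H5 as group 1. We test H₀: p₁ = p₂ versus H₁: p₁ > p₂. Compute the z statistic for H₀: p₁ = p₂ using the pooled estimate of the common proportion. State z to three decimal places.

p̂₁ = 613/1665 ≈ 0.368168, p̂₂ = 476/1529 ≈ 0.311315.
Pooled p̂ = (613+476)/(1665+1529) = 1089/3194 = 0.340952.
SE = √(0.224704 × 0.00125462) = 0.016790.
z = (0.368168 − 0.311315)/0.016790 = 0.056853/0.016790 = 3.386.

z = 3.386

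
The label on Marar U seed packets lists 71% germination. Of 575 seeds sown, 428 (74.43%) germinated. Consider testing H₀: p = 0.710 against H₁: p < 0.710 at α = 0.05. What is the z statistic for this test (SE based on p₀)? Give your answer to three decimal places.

p̂ = 428/575 = 0.744348.
Under H₀, SE = √(0.71·0.29/575) = √(0.000358087) = 0.018923.
z = (0.744348 − 0.71)/0.018923 = 0.034348/0.018923 = 1.815.
p-value = P(Z < 1.815) ≈ 0.9652. With α = 0.05, fail to reject H₀.

z = 1.815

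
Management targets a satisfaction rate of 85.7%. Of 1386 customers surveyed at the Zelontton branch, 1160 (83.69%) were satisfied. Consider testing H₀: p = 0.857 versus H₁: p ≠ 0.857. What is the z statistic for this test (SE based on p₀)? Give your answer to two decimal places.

p̂ = 1160/1386 = 0.83694.
Under H₀, SE = √(0.857·0.143/1386) = √(8.84206e-05) = 0.00940.
z = (0.83694 − 0.857)/0.00940 = -0.02006/0.00940 = -2.13.
p-value = 2·P(Z > 2.133) ≈ 0.0329.

z = -2.13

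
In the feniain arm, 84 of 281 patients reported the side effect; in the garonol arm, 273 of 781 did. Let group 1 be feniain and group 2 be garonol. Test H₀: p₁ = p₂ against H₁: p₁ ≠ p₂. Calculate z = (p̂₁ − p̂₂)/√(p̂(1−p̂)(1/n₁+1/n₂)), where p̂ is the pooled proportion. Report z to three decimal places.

z = -1.540

p̂₁ = 84/281 ≈ 0.29893, p̂₂ = 273/781 ≈ 0.34955.
Pooled p̂ = (84+273)/(281+781) = 357/1062 = 0.33616.
SE = √(0.223156 × 0.00483913) = 0.03286.
z = (0.29893 − 0.34955)/0.03286 = -0.05062/0.03286 = -1.540.
p-value = 2·P(Z > 1.540) ≈ 0.1235.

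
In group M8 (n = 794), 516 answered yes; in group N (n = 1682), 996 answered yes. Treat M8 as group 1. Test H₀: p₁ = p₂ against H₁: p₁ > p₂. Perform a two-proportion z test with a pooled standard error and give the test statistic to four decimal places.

z = 2.7493

p̂₁ = 516/794 ≈ 0.649874, p̂₂ = 996/1682 ≈ 0.592152.
Pooled p̂ = (516+996)/(794+1682) = 1512/2476 = 0.610662.
SE = √(0.237754 × 0.00185398) = 0.020995.
z = (0.649874 − 0.592152)/0.020995 = 0.057722/0.020995 = 2.7493.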